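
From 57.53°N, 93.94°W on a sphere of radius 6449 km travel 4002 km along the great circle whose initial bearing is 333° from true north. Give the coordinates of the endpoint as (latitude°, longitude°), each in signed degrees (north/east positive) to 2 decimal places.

74.69°, 175.98°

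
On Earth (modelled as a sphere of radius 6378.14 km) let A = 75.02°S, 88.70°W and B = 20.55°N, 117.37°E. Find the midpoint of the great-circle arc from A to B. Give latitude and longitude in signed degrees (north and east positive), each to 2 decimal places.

-40.77°, 126.53°

The central angle between A and B is δ = 2.1610 rad.
With f = 0.5, the slerp weights are sin((1−f)δ)/sin δ = 1.0618 and sin(fδ)/sin δ = 1.0618.
Weighted sum of the unit vectors: (1.0618)·(0.0059,-0.2584,-0.9660) + (1.0618)·(-0.4305,0.8315,0.3510) = (-0.4509, 0.6085, -0.6530).
Converting back: φ = atan2(z, √(x²+y²)) = -40.77°, λ = atan2(y, x) = 126.53°.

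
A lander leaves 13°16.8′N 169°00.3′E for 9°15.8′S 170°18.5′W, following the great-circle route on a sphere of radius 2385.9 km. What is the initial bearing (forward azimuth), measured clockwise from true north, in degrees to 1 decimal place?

136.6°

Δλ = 20.687° = 0.3611 rad.
y = sin Δλ · cos φ₂ = (0.3533)(0.9870) = 0.3487
x = cos φ₁ sin φ₂ − sin φ₁ cos φ₂ cos Δλ = (0.9733)(-0.1610) − (0.2297)(0.9870)(0.9355) = -0.3688
θ = atan2(y, x) = 136.61°, so the bearing is 136.6°.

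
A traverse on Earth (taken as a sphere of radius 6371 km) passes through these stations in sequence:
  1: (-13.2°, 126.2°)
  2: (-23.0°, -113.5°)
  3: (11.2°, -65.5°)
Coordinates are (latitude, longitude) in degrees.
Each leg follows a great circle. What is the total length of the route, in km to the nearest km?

18835 km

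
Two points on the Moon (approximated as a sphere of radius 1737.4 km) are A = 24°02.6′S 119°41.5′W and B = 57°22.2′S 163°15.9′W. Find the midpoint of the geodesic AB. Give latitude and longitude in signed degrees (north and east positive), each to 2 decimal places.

The central angle between A and B is δ = 0.7956 rad.
With f = 0.5, the slerp weights are sin((1−f)δ)/sin δ = 0.5423 and sin(fδ)/sin δ = 0.5423.
Weighted sum of the unit vectors: (0.5423)·(-0.4524,-0.7933,-0.4074) + (0.5423)·(-0.5164,-0.1553,-0.8422) = (-0.5254, -0.5145, -0.6777).
Converting back: φ = atan2(z, √(x²+y²)) = -42.67°, λ = atan2(y, x) = -135.60°.

-42.67°, -135.60°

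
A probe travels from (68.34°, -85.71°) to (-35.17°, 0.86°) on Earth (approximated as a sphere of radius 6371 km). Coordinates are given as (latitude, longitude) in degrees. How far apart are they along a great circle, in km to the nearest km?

Let φ₁ = 1.1928 rad, φ₂ = -0.6138 rad, and Δλ = 1.5109 rad.
cos c = sin φ₁ sin φ₂ + cos φ₁ cos φ₂ cos Δλ = (0.9294)(-0.5760) + (0.3691)(0.8174)(0.0598) = -0.51728,
so c = arccos(-0.51728) = 2.11447 rad.
Distance = R·c = 6371 × 2.1145 ≈ 13471 km.

13471 km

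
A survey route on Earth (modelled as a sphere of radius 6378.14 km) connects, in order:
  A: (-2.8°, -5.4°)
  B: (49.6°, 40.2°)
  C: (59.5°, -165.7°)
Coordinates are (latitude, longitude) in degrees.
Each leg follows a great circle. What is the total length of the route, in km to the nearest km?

14952 km

Leg A→B: central angle 1.1421 rad, distance 7284.2 km.
Leg B→C: central angle 1.2023 rad, distance 7668.1 km.
Total: 7284.2 + 7668.1 ≈ 14952 km.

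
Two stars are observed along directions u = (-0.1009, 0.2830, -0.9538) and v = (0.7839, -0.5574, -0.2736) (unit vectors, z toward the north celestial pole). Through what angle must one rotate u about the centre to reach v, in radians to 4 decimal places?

u·v = 0.0241; |u| = 1.0000, |v| = 1.0000.
cos θ = (u·v)/(|u||v|) = 0.0241, so θ = 1.5467 rad.

1.5467 rad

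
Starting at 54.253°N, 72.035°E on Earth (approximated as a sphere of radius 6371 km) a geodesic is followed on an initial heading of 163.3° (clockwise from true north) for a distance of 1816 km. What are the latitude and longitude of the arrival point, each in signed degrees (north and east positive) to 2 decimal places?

Angular distance δ = d/R = 1816/6371 = 0.28504 rad; initial bearing θ = 2.8501 rad.
sin φ₂ = sin φ₁ cos δ + cos φ₁ sin δ cos θ = (0.8116)(0.9596) + (0.5842)(0.2812)(-0.9578) = 0.6215, so φ₂ = 38.43°.
Δλ = atan2(sin θ sin δ cos φ₁, cos δ − sin φ₁ sin φ₂) = atan2(0.0472, 0.4552) = 5.920°.
λ₂ = 72.035° + 5.920° = 77.96°.

38.43°, 77.96°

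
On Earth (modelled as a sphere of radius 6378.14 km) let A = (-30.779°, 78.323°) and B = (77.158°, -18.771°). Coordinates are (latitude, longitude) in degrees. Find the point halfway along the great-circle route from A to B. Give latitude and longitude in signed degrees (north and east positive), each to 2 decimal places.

28.30°, 63.47°

Central angle δ = 2.1206 rad. Interpolating on the sphere with fraction f = 0.5:
P = [sin((1−f)δ)·A + sin(fδ)·B] / sin δ = 1.0233·A + 1.0233·B in Cartesian coordinates,
giving P = (0.3933, 0.7878, 0.4741), i.e. latitude 28.30°, longitude 63.47°.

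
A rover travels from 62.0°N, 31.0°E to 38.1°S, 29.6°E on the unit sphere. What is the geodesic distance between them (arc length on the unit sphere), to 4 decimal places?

1.7472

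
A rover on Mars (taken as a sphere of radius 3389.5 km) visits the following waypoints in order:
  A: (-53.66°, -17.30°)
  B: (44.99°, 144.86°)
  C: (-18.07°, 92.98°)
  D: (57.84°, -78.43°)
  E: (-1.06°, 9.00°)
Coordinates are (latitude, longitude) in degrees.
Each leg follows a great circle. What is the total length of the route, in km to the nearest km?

Leg A→B: central angle 2.8896 rad, distance 9794.4 km.
Leg B→C: central angle 1.3738 rad, distance 4656.4 km.
Leg C→D: central angle 2.4386 rad, distance 8265.8 km.
Leg D→E: central angle 1.5626 rad, distance 5296.4 km.
Total: 9794.4 + 4656.4 + 8265.8 + 5296.4 ≈ 28013 km.

28013 km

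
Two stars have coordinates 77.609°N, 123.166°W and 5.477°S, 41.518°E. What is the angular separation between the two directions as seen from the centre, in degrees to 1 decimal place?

107.4°

In radians: φ₁ = 1.3545, φ₂ = -0.0956, Δλ = 164.684° = 2.8743 rad.
cos c = sin φ₁ sin φ₂ + cos φ₁ cos φ₂ cos Δλ = (0.9767)(-0.0954) + (0.2146)(0.9954)(-0.9645) = -0.29924,
so c = arccos(-0.29924) = 1.87469 rad.
So the angular separation is 107.4°.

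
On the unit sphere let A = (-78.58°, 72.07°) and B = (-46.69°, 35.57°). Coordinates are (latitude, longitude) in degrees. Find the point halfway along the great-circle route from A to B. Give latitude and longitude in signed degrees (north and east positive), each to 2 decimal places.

-63.45°, 43.50°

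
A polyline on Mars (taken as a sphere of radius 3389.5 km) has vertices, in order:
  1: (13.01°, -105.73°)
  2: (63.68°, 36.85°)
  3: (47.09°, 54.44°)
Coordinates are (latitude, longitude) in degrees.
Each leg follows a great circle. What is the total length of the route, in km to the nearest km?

Leg 1→2: central angle 1.7126 rad, distance 5804.8 km.
Leg 2→3: central angle 0.3355 rad, distance 1137.1 km.
Total: 5804.8 + 1137.1 ≈ 6942 km.

6942 km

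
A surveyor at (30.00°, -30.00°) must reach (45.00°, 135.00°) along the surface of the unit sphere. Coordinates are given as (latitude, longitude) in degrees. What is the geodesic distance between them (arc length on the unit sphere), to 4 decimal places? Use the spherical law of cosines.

1.8111

Let φ₁ = 0.5236 rad, φ₂ = 0.7854 rad, and Δλ = 2.8798 rad.
cos c = sin φ₁ sin φ₂ + cos φ₁ cos φ₂ cos Δλ = (0.5000)(0.7071) + (0.8660)(0.7071)(-0.9659) = -0.23795,
so c = arccos(-0.23795) = 1.81105 rad.
On the unit sphere the arc length equals the central angle: 1.8111.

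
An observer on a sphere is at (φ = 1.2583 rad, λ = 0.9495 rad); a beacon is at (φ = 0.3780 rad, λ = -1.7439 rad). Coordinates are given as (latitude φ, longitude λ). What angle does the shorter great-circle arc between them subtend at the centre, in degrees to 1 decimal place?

In radians: φ₁ = 1.2583, φ₂ = 0.3780, Δλ = -154.320° = -2.6934 rad.
cos c = sin φ₁ sin φ₂ + cos φ₁ cos φ₂ cos Δλ = (0.9516)(0.3691) + (0.3074)(0.9294)(-0.9012) = 0.09368,
so c = arccos(0.09368) = 1.47698 rad.
So the angular separation is 84.6°.

84.6°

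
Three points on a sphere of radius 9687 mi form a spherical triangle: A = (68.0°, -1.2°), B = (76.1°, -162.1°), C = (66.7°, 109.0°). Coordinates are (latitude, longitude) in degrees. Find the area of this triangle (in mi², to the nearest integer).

Side lengths (central angles): a = 0.4660, b = 0.6428, c = 0.6181 rad; semiperimeter s = 0.8634.
By l'Huilier's theorem, tan(E/4) = √[tan(s/2) tan((s−a)/2) tan((s−b)/2) tan((s−c)/2)], giving spherical excess E = 0.1423 rad.
Area = E·R² = 0.1423 × (9687)² ≈ 13355674 mi².

13355674 mi²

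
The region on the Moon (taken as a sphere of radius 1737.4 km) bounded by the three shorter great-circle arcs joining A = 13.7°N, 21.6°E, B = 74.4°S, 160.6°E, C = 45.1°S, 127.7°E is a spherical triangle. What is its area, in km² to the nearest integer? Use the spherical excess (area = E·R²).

Side lengths (central angles): a = 0.5705, b = 1.9369, c = 2.0101 rad; semiperimeter s = 2.2587.
By l'Huilier's theorem, tan(E/4) = √[tan(s/2) tan((s−a)/2) tan((s−b)/2) tan((s−c)/2)], giving spherical excess E = 0.8653 rad.
Area = E·R² = 0.8653 × (1737.4)² ≈ 2611899 km².

2611899 km²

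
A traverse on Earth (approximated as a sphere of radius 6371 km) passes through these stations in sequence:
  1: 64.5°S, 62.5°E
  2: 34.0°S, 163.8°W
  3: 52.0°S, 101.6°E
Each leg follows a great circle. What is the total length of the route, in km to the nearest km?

Leg 1→2: central angle 1.3097 rad, distance 8344.1 km.
Leg 2→3: central angle 1.1596 rad, distance 7387.7 km.
Total: 8344.1 + 7387.7 ≈ 15732 km.

15732 km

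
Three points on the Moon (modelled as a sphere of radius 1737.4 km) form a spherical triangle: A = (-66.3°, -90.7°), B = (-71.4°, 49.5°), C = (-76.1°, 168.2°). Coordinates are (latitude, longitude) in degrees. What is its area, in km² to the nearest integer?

395315 km²

Side lengths (central angles): a = 0.4881, b = 0.5151, c = 0.6930 rad; semiperimeter s = 0.8481.
By l'Huilier's theorem, tan(E/4) = √[tan(s/2) tan((s−a)/2) tan((s−b)/2) tan((s−c)/2)], giving spherical excess E = 0.1310 rad.
Area = E·R² = 0.1310 × (1737.4)² ≈ 395315 km².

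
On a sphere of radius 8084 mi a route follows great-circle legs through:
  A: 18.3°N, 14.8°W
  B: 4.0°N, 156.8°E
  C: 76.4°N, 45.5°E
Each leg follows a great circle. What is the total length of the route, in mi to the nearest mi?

Leg A→B: central angle 2.7264 rad, distance 22040.4 mi.
Leg B→C: central angle 1.5882 rad, distance 12839.0 mi.
Total: 22040.4 + 12839.0 ≈ 34879 mi.

34879 mi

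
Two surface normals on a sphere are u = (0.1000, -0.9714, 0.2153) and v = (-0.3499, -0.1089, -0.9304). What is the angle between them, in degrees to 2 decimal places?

97.44°

u·v = -0.1295; |u| = 1.0000, |v| = 1.0000.
cos θ = (u·v)/(|u||v|) = -0.1295, so θ = 97.44°.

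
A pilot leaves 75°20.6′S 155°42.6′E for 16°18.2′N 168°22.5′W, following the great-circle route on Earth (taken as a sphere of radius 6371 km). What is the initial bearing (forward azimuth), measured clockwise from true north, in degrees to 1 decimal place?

With φ₁ = -1.3150, φ₂ = 0.2845, Δλ = 0.6268 rad, the forward-azimuth formula gives
θ = atan2( sin Δλ cos φ₂ , cos φ₁ sin φ₂ − sin φ₁ cos φ₂ cos Δλ ) = atan2(0.5630, 0.8231) = 34.37°.
So the initial bearing is 34.4°.

34.4°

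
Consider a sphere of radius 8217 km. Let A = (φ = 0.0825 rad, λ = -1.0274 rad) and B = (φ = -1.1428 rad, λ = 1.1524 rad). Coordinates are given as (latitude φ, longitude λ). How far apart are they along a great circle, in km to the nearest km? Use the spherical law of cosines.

In radians: φ₁ = 0.0825, φ₂ = -1.1428, Δλ = 124.893° = 2.1798 rad.
cos c = sin φ₁ sin φ₂ + cos φ₁ cos φ₂ cos Δλ = (0.0824)(-0.9098) + (0.9966)(0.4150)(-0.5721) = -0.31159,
so c = arccos(-0.31159) = 1.88767 rad.
Distance = R·c = 8217 × 1.8877 ≈ 15511 km.

15511 km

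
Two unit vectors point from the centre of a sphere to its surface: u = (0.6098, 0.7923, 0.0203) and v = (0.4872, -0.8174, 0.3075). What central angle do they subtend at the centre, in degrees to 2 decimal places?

u·v = -0.3443; |u| = 1.0000, |v| = 1.0000.
cos θ = (u·v)/(|u||v|) = -0.3443, so θ = 110.14°.

110.14°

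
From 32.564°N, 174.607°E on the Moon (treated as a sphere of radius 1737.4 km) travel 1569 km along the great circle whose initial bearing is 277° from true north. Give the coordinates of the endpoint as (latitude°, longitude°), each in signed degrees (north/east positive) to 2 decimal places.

Angular distance δ = d/R = 1569/1737.4 = 0.90307 rad; initial bearing θ = 4.8346 rad.
sin φ₂ = sin φ₁ cos δ + cos φ₁ sin δ cos θ = (0.5382)(0.6192) + (0.8428)(0.7852)(0.1219) = 0.4139, so φ₂ = 24.45°.
Δλ = atan2(sin θ sin δ cos φ₁, cos δ − sin φ₁ sin φ₂) = atan2(-0.6569, 0.3964) = -58.889°.
λ₂ = 174.607° − 58.889° = 115.72°.

24.45°, 115.72°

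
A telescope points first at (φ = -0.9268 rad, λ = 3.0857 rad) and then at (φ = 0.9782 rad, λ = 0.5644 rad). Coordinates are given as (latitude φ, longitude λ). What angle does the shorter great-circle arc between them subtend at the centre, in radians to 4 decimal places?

Let φ₁ = -0.9268 rad, φ₂ = 0.9782 rad, and Δλ = -2.5213 rad.
Haversine: a = sin²(Δφ/2) + cos φ₁ cos φ₂ sin²(Δλ/2) = 0.6640 + (0.6004)(0.5585)(0.9069) = 0.96810.
Central angle c = 2·arcsin(√a) = 2.78248 rad.
So the angular separation is 2.7825 rad.

2.7825 rad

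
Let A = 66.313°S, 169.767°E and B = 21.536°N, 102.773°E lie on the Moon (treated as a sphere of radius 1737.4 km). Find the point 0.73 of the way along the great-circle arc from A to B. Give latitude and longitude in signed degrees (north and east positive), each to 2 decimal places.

Central angle δ = 1.7621 rad. Interpolating on the sphere with fraction f = 0.73:
P = [sin((1−f)δ)·A + sin(fδ)·B] / sin δ = 0.4665·A + 0.9776·B in Cartesian coordinates,
giving P = (-0.3855, 0.9202, -0.0683), i.e. latitude -3.92°, longitude 112.73°.

-3.92°, 112.73°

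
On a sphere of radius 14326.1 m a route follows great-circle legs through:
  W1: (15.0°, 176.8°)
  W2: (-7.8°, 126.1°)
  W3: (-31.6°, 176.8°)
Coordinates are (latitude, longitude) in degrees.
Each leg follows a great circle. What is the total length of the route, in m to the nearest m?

Leg W1→W2: central angle 0.9631 rad, distance 13796.9 m.
Leg W2→W3: central angle 0.9203 rad, distance 13184.2 m.
Total: 13796.9 + 13184.2 ≈ 26981 m.

26981 m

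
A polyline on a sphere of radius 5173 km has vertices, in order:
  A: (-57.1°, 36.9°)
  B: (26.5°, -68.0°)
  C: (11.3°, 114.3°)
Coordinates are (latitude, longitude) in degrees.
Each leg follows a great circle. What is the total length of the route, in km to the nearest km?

23665 km

Leg A→B: central angle 2.0940 rad, distance 10832.1 km.
Leg B→C: central angle 2.4807 rad, distance 12832.7 km.
Total: 10832.1 + 12832.7 ≈ 23665 km.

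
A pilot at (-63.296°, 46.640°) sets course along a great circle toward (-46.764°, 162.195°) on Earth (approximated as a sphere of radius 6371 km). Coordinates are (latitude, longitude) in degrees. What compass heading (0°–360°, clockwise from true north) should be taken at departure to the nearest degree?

With φ₁ = -1.1047, φ₂ = -0.8162, Δλ = 2.0168 rad, the forward-azimuth formula gives
θ = atan2( sin Δλ cos φ₂ , cos φ₁ sin φ₂ − sin φ₁ cos φ₂ cos Δλ ) = atan2(0.6180, -0.5914) = 133.74°.
So the initial bearing is 134°.

134°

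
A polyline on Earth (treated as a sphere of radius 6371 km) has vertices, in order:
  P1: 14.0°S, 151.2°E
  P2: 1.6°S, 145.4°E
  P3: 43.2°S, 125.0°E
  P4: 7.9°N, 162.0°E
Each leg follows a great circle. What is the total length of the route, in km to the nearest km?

Leg P1→P2: central angle 0.2384 rad, distance 1519.1 km.
Leg P2→P3: central angle 0.7925 rad, distance 5048.8 km.
Leg P3→P4: central angle 1.0672 rad, distance 6799.2 km.
Total: 1519.1 + 5048.8 + 6799.2 ≈ 13367 km.

13367 km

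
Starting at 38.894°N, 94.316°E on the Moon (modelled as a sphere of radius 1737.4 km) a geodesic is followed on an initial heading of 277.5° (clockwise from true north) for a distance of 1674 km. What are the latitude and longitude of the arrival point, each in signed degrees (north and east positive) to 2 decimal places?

26.21°, 29.15°

Angular distance δ = d/R = 1674/1737.4 = 0.96351 rad; initial bearing θ = 4.8433 rad.
sin φ₂ = sin φ₁ cos δ + cos φ₁ sin δ cos θ = (0.6279)(0.5706) + (0.7783)(0.8212)(0.1305) = 0.4417, so φ₂ = 26.21°.
Δλ = atan2(sin θ sin δ cos φ₁, cos δ − sin φ₁ sin φ₂) = atan2(-0.6337, 0.2933) = -65.163°.
λ₂ = 94.316° − 65.163° = 29.15°.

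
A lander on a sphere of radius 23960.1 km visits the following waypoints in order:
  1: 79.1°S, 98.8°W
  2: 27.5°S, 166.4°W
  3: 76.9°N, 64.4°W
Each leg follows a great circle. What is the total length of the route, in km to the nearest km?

74557 km

Leg 1→2: central angle 1.0271 rad, distance 24608.5 km.
Leg 2→3: central angle 2.0846 rad, distance 49948.3 km.
Total: 24608.5 + 49948.3 ≈ 74557 km.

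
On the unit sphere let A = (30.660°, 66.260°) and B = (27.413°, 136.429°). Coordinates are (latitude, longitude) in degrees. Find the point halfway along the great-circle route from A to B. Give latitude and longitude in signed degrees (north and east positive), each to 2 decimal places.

The central angle between A and B is δ = 1.0543 rad.
With f = 0.5, the slerp weights are sin((1−f)δ)/sin δ = 0.5785 and sin(fδ)/sin δ = 0.5785.
Weighted sum of the unit vectors: (0.5785)·(0.3463,0.7874,0.5099) + (0.5785)·(-0.6432,0.6119,0.4604) = (-0.1717, 0.8095, 0.5614).
Converting back: φ = atan2(z, √(x²+y²)) = 34.15°, λ = atan2(y, x) = 101.98°.

34.15°, 101.98°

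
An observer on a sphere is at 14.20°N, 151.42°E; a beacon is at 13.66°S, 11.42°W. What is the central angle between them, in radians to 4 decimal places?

Let φ₁ = 0.2478 rad, φ₂ = -0.2384 rad, and Δλ = -2.8421 rad.
cos c = sin φ₁ sin φ₂ + cos φ₁ cos φ₂ cos Δλ = (0.2453)(-0.2362) + (0.9694)(0.9717)(-0.9555) = -0.95802,
so c = arccos(-0.95802) = 2.85081 rad.
So the angular separation is 2.8508 rad.

2.8508 rad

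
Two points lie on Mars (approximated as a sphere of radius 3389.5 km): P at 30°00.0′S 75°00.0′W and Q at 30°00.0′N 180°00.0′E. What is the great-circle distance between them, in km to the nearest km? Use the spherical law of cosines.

6884 km

With latitudes φ₁ = -30.000°, φ₂ = 30.000° and longitude difference Δλ = -105.000°:
cos c = sin φ₁ sin φ₂ + cos φ₁ cos φ₂ cos Δλ = (-0.5000)(0.5000) + (0.8660)(0.8660)(-0.2588) = -0.44411,
so c = arccos(-0.44411) = 2.03098 rad.
Distance = R·c = 3389.5 × 2.0310 ≈ 6884 km.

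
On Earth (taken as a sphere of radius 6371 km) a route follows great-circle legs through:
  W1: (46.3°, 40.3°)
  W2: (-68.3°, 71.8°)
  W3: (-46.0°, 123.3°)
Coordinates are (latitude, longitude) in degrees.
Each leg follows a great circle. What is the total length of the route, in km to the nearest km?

Leg W1→W2: central angle 2.0420 rad, distance 13009.3 km.
Leg W2→W3: central angle 0.5948 rad, distance 3789.6 km.
Total: 13009.3 + 3789.6 ≈ 16799 km.

16799 km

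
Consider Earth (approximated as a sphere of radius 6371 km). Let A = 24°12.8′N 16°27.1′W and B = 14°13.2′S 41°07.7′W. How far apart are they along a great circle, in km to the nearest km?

In radians: φ₁ = 0.4226, φ₂ = -0.2482, Δλ = -24.677° = -0.4307 rad.
Haversine: a = sin²(Δφ/2) + cos φ₁ cos φ₂ sin²(Δλ/2) = 0.1083 + (0.9120)(0.9694)(0.0457) = 0.14870.
Central angle c = 2·arcsin(√a) = 0.79176 rad.
Distance = R·c = 6371 × 0.7918 ≈ 5044 km.

5044 km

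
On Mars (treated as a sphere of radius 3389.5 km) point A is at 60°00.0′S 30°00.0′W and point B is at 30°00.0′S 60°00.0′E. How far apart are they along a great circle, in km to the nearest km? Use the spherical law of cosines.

Let φ₁ = -1.0472 rad, φ₂ = -0.5236 rad, and Δλ = 1.5708 rad.
cos c = sin φ₁ sin φ₂ + cos φ₁ cos φ₂ cos Δλ = (-0.8660)(-0.5000) + (0.5000)(0.8660)(0.0000) = 0.43301,
so c = arccos(0.43301) = 1.12296 rad.
Distance = R·c = 3389.5 × 1.1230 ≈ 3806 km.

3806 km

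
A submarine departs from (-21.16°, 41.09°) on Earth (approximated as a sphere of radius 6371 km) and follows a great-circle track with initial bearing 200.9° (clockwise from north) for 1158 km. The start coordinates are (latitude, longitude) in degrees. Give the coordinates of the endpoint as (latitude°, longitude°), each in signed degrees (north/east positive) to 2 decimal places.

-30.83°, 36.78°

Angular distance δ = d/R = 1158/6371 = 0.18176 rad; initial bearing θ = 3.5064 rad.
sin φ₂ = sin φ₁ cos δ + cos φ₁ sin δ cos θ = (-0.3610)(0.9835) + (0.9326)(0.1808)(-0.9342) = -0.5125, so φ₂ = -30.83°.
Δλ = atan2(sin θ sin δ cos φ₁, cos δ − sin φ₁ sin φ₂) = atan2(-0.0601, 0.7985) = -4.307°.
λ₂ = 41.090° − 4.307° = 36.78°.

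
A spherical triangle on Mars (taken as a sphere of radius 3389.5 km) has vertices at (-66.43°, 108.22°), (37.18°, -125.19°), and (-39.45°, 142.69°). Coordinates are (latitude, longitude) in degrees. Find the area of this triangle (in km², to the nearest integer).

9337207 km²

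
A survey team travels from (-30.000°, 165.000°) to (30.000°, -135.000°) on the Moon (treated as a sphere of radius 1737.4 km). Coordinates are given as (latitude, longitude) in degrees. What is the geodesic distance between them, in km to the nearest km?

With latitudes φ₁ = -30.000°, φ₂ = 30.000° and longitude difference Δλ = 60.000°:
Haversine: a = sin²(Δφ/2) + cos φ₁ cos φ₂ sin²(Δλ/2) = 0.2500 + (0.8660)(0.8660)(0.2500) = 0.43750.
Central angle c = 2·arcsin(√a) = 1.44547 rad.
Distance = R·c = 1737.4 × 1.4455 ≈ 2511 km.

2511 km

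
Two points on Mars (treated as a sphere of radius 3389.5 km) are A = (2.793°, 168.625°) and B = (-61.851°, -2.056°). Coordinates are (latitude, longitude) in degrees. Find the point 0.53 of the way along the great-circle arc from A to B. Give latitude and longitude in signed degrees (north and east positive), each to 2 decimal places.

Central angle δ = 2.1036 rad. Interpolating on the sphere with fraction f = 0.53:
P = [sin((1−f)δ)·A + sin(fδ)·B] / sin δ = 0.9697·A + 1.0424·B in Cartesian coordinates,
giving P = (-0.4581, 0.1734, -0.8718), i.e. latitude -60.67°, longitude 159.27°.

-60.67°, 159.27°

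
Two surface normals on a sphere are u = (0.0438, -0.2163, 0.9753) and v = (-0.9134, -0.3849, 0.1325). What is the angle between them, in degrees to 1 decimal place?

u·v = 0.1725; |u| = 1.0000, |v| = 1.0000.
cos θ = (u·v)/(|u||v|) = 0.1725, so θ = 80.1°.

80.1°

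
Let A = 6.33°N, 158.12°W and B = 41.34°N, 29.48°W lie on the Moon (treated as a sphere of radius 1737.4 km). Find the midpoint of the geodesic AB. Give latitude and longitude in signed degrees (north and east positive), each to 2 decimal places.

The central angle between A and B is δ = 1.9748 rad.
With f = 0.5, the slerp weights are sin((1−f)δ)/sin δ = 0.9077 and sin(fδ)/sin δ = 0.9077.
Weighted sum of the unit vectors: (0.9077)·(-0.9223,-0.3704,0.1103) + (0.9077)·(0.6536,-0.3695,0.6605) = (-0.2439, -0.6716, 0.6996).
Converting back: φ = atan2(z, √(x²+y²)) = 44.40°, λ = atan2(y, x) = -109.96°.

44.40°, -109.96°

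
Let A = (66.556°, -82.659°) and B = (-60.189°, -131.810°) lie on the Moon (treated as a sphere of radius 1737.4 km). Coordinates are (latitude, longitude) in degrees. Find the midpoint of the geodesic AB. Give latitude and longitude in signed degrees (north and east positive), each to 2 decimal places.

The central angle between A and B is δ = 2.3005 rad.
With f = 0.5, the slerp weights are sin((1−f)δ)/sin δ = 1.2248 and sin(fδ)/sin δ = 1.2248.
Weighted sum of the unit vectors: (1.2248)·(0.0508,-0.3946,0.9174) + (1.2248)·(-0.3314,-0.3705,-0.8677) = (-0.3437, -0.9371, 0.0610).
Converting back: φ = atan2(z, √(x²+y²)) = 3.50°, λ = atan2(y, x) = -110.14°.

3.50°, -110.14°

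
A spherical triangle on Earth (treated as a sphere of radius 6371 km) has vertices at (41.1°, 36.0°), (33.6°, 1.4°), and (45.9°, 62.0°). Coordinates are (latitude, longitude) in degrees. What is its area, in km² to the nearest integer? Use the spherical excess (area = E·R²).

Side lengths (central angles): a = 0.8204, b = 0.3380, c = 0.4940 rad; semiperimeter s = 0.8262.
By l'Huilier's theorem, tan(E/4) = √[tan(s/2) tan((s−a)/2) tan((s−b)/2) tan((s−c)/2)], giving spherical excess E = 0.0292 rad.
Area = E·R² = 0.0292 × (6371)² ≈ 1185455 km².

1185455 km²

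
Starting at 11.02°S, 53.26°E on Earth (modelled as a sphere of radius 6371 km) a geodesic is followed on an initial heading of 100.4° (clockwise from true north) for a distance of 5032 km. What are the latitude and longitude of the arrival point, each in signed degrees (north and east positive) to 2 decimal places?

-15.09°, 99.61°

Angular distance δ = d/R = 5032/6371 = 0.78983 rad; initial bearing θ = 1.7523 rad.
sin φ₂ = sin φ₁ cos δ + cos φ₁ sin δ cos θ = (-0.1912)(0.7040) + (0.9816)(0.7102)(-0.1805) = -0.2604, so φ₂ = -15.09°.
Δλ = atan2(sin θ sin δ cos φ₁, cos δ − sin φ₁ sin φ₂) = atan2(0.6857, 0.6542) = 46.347°.
λ₂ = 53.260° + 46.347° = 99.61°.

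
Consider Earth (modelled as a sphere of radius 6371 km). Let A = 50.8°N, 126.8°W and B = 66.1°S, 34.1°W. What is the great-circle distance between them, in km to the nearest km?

15134 km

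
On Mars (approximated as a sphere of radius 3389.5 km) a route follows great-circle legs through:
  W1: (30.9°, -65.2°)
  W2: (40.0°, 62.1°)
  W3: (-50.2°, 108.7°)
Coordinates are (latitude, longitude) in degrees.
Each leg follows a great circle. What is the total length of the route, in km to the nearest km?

11414 km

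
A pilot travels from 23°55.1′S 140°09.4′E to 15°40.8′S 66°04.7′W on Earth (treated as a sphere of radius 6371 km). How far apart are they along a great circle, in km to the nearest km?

14770 km

With latitudes φ₁ = -23.918°, φ₂ = -15.680° and longitude difference Δλ = 153.765°:
Haversine: a = sin²(Δφ/2) + cos φ₁ cos φ₂ sin²(Δλ/2) = 0.0052 + (0.9141)(0.9628)(0.9485) = 0.83994.
Central angle c = 2·arcsin(√a) = 2.31838 rad.
Distance = R·c = 6371 × 2.3184 ≈ 14770 km.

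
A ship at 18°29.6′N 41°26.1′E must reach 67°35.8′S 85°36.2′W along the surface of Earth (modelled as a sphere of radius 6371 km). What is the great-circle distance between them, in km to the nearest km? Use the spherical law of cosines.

13424 km

Let φ₁ = 0.3228 rad, φ₂ = -1.1798 rad, and Δλ = -2.2172 rad.
cos c = sin φ₁ sin φ₂ + cos φ₁ cos φ₂ cos Δλ = (0.3172)(-0.9245) + (0.9484)(0.3811)(-0.6023) = -0.51097,
so c = arccos(-0.51097) = 2.10711 rad.
Distance = R·c = 6371 × 2.1071 ≈ 13424 km.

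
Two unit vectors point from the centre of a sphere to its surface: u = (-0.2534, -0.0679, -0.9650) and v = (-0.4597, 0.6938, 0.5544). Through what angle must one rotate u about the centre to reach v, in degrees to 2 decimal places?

u·v = -0.4656; |u| = 1.0000, |v| = 1.0000.
cos θ = (u·v)/(|u||v|) = -0.4656, so θ = 117.75°.

117.75°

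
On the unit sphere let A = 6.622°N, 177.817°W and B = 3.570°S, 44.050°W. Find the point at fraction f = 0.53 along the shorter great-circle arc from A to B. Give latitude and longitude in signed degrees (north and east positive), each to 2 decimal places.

Central angle δ = 2.3364 rad. Interpolating on the sphere with fraction f = 0.53:
P = [sin((1−f)δ)·A + sin(fδ)·B] / sin δ = 1.2349·A + 1.3110·B in Cartesian coordinates,
giving P = (-0.2853, -0.9565, 0.0608), i.e. latitude 3.48°, longitude -106.61°.

3.48°, -106.61°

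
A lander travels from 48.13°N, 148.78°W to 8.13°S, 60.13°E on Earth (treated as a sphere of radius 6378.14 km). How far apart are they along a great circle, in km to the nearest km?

In radians: φ₁ = 0.8400, φ₂ = -0.1419, Δλ = -151.090° = -2.6370 rad.
cos c = sin φ₁ sin φ₂ + cos φ₁ cos φ₂ cos Δλ = (0.7447)(-0.1414) + (0.6674)(0.9899)(-0.8754) = -0.68370,
so c = arccos(-0.68370) = 2.32362 rad.
Distance = R·c = 6378.14 × 2.3236 ≈ 14820 km.

14820 km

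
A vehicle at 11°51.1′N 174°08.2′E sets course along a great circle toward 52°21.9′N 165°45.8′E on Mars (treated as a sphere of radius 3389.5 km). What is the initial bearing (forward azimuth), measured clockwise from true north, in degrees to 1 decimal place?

With φ₁ = 0.2069, φ₂ = 0.9139, Δλ = -0.1461 rad, the forward-azimuth formula gives
θ = atan2( sin Δλ cos φ₂ , cos φ₁ sin φ₂ − sin φ₁ cos φ₂ cos Δλ ) = atan2(-0.0889, 0.6510) = -7.78°.
Adding 360° brings this into [0°, 360°): 352.2°.

352.2°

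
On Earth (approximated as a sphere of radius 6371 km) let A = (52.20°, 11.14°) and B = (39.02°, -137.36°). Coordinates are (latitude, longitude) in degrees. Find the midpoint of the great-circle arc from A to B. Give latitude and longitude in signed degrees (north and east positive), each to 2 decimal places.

73.93°, -85.82°

Central angle δ = 1.4792 rad. Interpolating on the sphere with fraction f = 0.5:
P = [sin((1−f)δ)·A + sin(fδ)·B] / sin δ = 0.6768·A + 0.6768·B in Cartesian coordinates,
giving P = (0.0202, -0.2761, 0.9609), i.e. latitude 73.93°, longitude -85.82°.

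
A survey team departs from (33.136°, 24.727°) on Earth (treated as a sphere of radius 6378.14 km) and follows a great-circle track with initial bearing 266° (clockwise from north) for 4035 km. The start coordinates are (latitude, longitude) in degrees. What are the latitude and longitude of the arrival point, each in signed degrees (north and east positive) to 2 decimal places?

23.97°, -15.48°

Angular distance δ = d/R = 4035/6378.14 = 0.63263 rad; initial bearing θ = 4.6426 rad.
sin φ₂ = sin φ₁ cos δ + cos φ₁ sin δ cos θ = (0.5466)(0.8065) + (0.8374)(0.5913)(-0.0698) = 0.4063, so φ₂ = 23.97°.
Δλ = atan2(sin θ sin δ cos φ₁, cos δ − sin φ₁ sin φ₂) = atan2(-0.4939, 0.5844) = -40.204°.
λ₂ = 24.727° − 40.204° = -15.48°.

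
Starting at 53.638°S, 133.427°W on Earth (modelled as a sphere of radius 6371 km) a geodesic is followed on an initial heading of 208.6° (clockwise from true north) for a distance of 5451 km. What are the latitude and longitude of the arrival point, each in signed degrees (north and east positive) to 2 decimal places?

-67.08°, 114.71°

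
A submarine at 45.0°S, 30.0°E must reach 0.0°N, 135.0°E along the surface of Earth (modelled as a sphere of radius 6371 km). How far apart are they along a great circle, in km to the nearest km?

With latitudes φ₁ = -45.000°, φ₂ = 0.000° and longitude difference Δλ = 105.000°:
cos c = sin φ₁ sin φ₂ + cos φ₁ cos φ₂ cos Δλ = (-0.7071)(0.0000) + (0.7071)(1.0000)(-0.2588) = -0.18301,
so c = arccos(-0.18301) = 1.75485 rad.
Distance = R·c = 6371 × 1.7548 ≈ 11180 km.

11180 km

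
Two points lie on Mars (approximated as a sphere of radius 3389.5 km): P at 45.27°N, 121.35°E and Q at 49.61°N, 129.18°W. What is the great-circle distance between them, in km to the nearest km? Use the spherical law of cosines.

In radians: φ₁ = 0.7901, φ₂ = 0.8659, Δλ = 109.470° = 1.9106 rad.
cos c = sin φ₁ sin φ₂ + cos φ₁ cos φ₂ cos Δλ = (0.7104)(0.7617) + (0.7038)(0.6480)(-0.3333) = 0.38910,
so c = arccos(0.38910) = 1.17114 rad.
Distance = R·c = 3389.5 × 1.1711 ≈ 3970 km.

3970 km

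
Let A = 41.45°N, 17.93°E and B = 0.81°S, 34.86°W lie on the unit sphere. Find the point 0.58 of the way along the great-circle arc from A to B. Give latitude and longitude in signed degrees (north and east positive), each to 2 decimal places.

18.83°, -16.40°

Central angle δ = 1.1109 rad. Interpolating on the sphere with fraction f = 0.58:
P = [sin((1−f)δ)·A + sin(fδ)·B] / sin δ = 0.5020·A + 0.6703·B in Cartesian coordinates,
giving P = (0.9079, -0.2673, 0.3228), i.e. latitude 18.83°, longitude -16.40°.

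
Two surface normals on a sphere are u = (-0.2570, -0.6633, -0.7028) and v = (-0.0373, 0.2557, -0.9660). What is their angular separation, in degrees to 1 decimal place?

58.7°

u·v = 0.5189; |u| = 1.0000, |v| = 1.0000.
cos θ = (u·v)/(|u||v|) = 0.5189, so θ = 58.7°.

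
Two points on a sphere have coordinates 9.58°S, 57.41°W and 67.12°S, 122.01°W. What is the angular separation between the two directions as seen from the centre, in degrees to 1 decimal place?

71.5°

Let φ₁ = -0.1672 rad, φ₂ = -1.1715 rad, and Δλ = -1.1275 rad.
cos c = sin φ₁ sin φ₂ + cos φ₁ cos φ₂ cos Δλ = (-0.1664)(-0.9213) + (0.9861)(0.3888)(0.4289) = 0.31778,
so c = arccos(0.31778) = 1.24741 rad.
So the angular separation is 71.5°.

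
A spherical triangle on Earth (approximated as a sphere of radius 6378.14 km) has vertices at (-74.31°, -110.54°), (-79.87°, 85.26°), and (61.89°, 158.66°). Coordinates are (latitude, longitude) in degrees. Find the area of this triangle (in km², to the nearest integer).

65241214 km²

Side lengths (central angles): a = 2.5767, b = 2.5886, c = 0.4465 rad; semiperimeter s = 2.8059.
By l'Huilier's theorem, tan(E/4) = √[tan(s/2) tan((s−a)/2) tan((s−b)/2) tan((s−c)/2)], giving spherical excess E = 1.6037 rad.
Area = E·R² = 1.6037 × (6378.14)² ≈ 65241214 km².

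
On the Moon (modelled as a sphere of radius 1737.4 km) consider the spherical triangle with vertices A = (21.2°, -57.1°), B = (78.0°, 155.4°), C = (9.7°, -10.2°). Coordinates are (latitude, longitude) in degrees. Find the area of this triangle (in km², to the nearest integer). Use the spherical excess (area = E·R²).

Side lengths (central angles): a = 1.6045, b = 0.8109, c = 1.3794 rad; semiperimeter s = 1.8974.
By l'Huilier's theorem, tan(E/4) = √[tan(s/2) tan((s−a)/2) tan((s−b)/2) tan((s−c)/2)], giving spherical excess E = 0.7178 rad.
Area = E·R² = 0.7178 × (1737.4)² ≈ 2166818 km².

2166818 km²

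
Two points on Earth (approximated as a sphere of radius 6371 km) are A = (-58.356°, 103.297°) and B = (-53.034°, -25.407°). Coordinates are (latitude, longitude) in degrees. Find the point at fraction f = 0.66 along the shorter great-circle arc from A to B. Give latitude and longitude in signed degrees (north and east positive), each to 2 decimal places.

Central angle δ = 1.0668 rad. Interpolating on the sphere with fraction f = 0.66:
P = [sin((1−f)δ)·A + sin(fδ)·B] / sin δ = 0.4052·A + 0.7393·B in Cartesian coordinates,
giving P = (0.3527, 0.0162, -0.9356), i.e. latitude -69.33°, longitude 2.62°.

-69.33°, 2.62°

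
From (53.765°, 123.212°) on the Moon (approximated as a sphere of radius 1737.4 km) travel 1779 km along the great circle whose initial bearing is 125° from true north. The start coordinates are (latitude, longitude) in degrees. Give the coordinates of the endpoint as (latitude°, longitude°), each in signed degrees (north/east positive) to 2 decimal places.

7.46°, 168.10°

Angular distance δ = d/R = 1779/1737.4 = 1.02394 rad; initial bearing θ = 2.1817 rad.
sin φ₂ = sin φ₁ cos δ + cos φ₁ sin δ cos θ = (0.8066)(0.5200) + (0.5911)(0.8542)(-0.5736) = 0.1298, so φ₂ = 7.46°.
Δλ = atan2(sin θ sin δ cos φ₁, cos δ − sin φ₁ sin φ₂) = atan2(0.4136, 0.4153) = 44.883°.
λ₂ = 123.212° + 44.883° = 168.10°.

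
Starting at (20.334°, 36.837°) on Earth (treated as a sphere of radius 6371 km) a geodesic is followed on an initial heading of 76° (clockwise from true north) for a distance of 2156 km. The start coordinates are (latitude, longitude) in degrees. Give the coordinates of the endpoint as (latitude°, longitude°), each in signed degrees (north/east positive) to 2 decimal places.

Angular distance δ = d/R = 2156/6371 = 0.33841 rad; initial bearing θ = 1.3265 rad.
sin φ₂ = sin φ₁ cos δ + cos φ₁ sin δ cos θ = (0.3475)(0.9433) + (0.9377)(0.3320)(0.2419) = 0.4031, so φ₂ = 23.77°.
Δλ = atan2(sin θ sin δ cos φ₁, cos δ − sin φ₁ sin φ₂) = atan2(0.3021, 0.8032) = 20.609°.
λ₂ = 36.837° + 20.609° = 57.45°.

23.77°, 57.45°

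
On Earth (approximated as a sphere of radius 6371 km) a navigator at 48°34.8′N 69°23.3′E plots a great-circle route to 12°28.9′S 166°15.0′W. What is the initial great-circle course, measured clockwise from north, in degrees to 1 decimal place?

71.5°

Δλ = 124.362° = 2.1705 rad.
y = sin Δλ · cos φ₂ = (0.8255)(0.9764) = 0.8060
x = cos φ₁ sin φ₂ − sin φ₁ cos φ₂ cos Δλ = (0.6616)(-0.2161) − (0.7499)(0.9764)(-0.5644) = 0.2703
θ = atan2(y, x) = 71.46°, so the bearing is 71.5°.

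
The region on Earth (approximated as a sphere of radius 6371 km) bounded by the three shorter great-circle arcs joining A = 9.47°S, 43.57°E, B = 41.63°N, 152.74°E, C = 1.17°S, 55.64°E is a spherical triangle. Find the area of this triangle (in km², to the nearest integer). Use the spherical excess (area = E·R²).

1569242 km²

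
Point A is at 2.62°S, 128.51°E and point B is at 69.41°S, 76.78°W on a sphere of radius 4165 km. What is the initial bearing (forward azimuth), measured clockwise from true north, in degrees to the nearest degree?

171°

Δλ = 154.710° = 2.7002 rad.
y = sin Δλ · cos φ₂ = (0.4272)(0.3517) = 0.1502
x = cos φ₁ sin φ₂ − sin φ₁ cos φ₂ cos Δλ = (0.9990)(-0.9361) − (-0.0457)(0.3517)(-0.9042) = -0.9497
θ = atan2(y, x) = 171.01°, so the bearing is 171°.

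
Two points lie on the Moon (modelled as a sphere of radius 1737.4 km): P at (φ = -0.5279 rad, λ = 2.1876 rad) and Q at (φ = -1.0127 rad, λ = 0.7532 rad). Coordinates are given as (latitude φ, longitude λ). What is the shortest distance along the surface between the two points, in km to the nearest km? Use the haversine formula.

1840 km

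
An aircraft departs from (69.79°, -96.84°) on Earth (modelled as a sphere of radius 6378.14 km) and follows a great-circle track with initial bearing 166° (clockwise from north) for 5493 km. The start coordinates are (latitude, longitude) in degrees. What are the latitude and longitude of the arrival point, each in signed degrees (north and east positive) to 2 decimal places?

Angular distance δ = d/R = 5493/6378.14 = 0.86122 rad; initial bearing θ = 2.8972 rad.
sin φ₂ = sin φ₁ cos δ + cos φ₁ sin δ cos θ = (0.9384)(0.6515) + (0.3455)(0.7586)(-0.9703) = 0.3571, so φ₂ = 20.92°.
Δλ = atan2(sin θ sin δ cos φ₁, cos δ − sin φ₁ sin φ₂) = atan2(0.0634, 0.3164) = 11.332°.
λ₂ = -96.840° + 11.332° = -85.51°.

20.92°, -85.51°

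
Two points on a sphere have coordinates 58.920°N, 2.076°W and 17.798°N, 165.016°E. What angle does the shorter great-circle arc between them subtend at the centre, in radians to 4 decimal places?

1.7899 rad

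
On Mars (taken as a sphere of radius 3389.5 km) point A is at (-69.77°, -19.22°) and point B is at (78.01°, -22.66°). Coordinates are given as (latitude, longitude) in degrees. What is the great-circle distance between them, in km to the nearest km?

With latitudes φ₁ = -69.770°, φ₂ = 78.010° and longitude difference Δλ = -3.440°:
cos c = sin φ₁ sin φ₂ + cos φ₁ cos φ₂ cos Δλ = (-0.9383)(0.9782) + (0.3458)(0.2077)(0.9982) = -0.84614,
so c = arccos(-0.84614) = 2.57949 rad.
Distance = R·c = 3389.5 × 2.5795 ≈ 8743 km.

8743 km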